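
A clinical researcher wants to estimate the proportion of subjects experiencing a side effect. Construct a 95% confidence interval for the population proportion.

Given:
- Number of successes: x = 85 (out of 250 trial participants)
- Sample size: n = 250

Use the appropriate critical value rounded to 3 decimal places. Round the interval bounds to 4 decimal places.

Sample proportion: p̂ = 85/250 = 0.340000

Check conditions for normal approximation:
  np̂ = 85 ≥ 10 ✓
  n(1-p̂) = 165 ≥ 10 ✓

The sample is large enough, so use a z-interval (normal approximation) for the proportion.

For 95% confidence, z* = 1.96 (from standard normal table)

Standard error: SE = √(p̂(1-p̂)/n) = √(0.340000×0.660000/250) = 0.02995997

Margin of error: E = z* × SE = 1.96 × 0.02995997 = 0.058722

Z-interval: p̂ ± E = 0.340000 ± 0.058722 = (0.281278, 0.398722)

Rounded to 4 decimal places:

(0.2813, 0.3987)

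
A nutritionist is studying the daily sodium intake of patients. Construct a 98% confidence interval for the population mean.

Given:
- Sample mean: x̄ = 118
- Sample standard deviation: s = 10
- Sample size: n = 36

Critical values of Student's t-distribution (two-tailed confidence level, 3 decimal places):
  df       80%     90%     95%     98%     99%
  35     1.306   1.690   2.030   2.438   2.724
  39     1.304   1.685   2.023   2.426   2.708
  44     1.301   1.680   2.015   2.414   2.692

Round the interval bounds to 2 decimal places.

The population standard deviation σ is unknown (only the sample standard deviation s is given), so use a t-interval with df = n - 1 = 36 - 1 = 35.

For 98% confidence with df = 35, t* = 2.438 (from t-table)

Standard error: SE = s/√n = 10/√36 = 1.666667

Margin of error: E = t* × SE = 2.438 × 1.666667 = 4.0633

T-interval: x̄ ± E = 118 ± 4.0633 = (113.9367, 122.0633)

Rounded to 2 decimal places:

(113.94, 122.06)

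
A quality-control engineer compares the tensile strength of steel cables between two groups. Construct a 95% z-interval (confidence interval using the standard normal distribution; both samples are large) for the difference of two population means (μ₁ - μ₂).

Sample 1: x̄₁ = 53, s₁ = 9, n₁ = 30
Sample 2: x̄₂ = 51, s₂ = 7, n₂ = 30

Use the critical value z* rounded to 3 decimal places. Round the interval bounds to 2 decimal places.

Both samples are large (n₁ = 30 ≥ 30, n₂ = 30 ≥ 30), so a z-interval for the difference of means applies.

Point estimate: x̄₁ - x̄₂ = 53 - 51 = 2

Standard error: SE = √(s₁²/n₁ + s₂²/n₂)
= √(9²/30 + 7²/30)
= √(2.700000 + 1.633333)
= 2.081666

For 95% confidence, z* = 1.96 (from standard normal table)
Margin of error: E = z* × SE = 1.96 × 2.081666 = 4.0801

Z-interval: (x̄₁ - x̄₂) ± E = 2 ± 4.0801 = (-2.0801, 6.0801)

Rounded to 2 decimal places:

(-2.08, 6.08)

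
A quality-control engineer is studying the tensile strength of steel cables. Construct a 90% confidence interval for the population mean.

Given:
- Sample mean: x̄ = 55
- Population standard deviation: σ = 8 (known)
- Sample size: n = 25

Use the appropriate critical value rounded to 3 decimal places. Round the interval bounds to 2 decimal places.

The population standard deviation σ is known, so use a z-interval (standard normal critical value).

For 90% confidence, z* = 1.645 (from standard normal table)

Standard error: SE = σ/√n = 8/√25 = 1.600000

Margin of error: E = z* × SE = 1.645 × 1.600000 = 2.6320

Z-interval: x̄ ± E = 55 ± 2.6320 = (52.3680, 57.6320)

Rounded to 2 decimal places:

(52.37, 57.63)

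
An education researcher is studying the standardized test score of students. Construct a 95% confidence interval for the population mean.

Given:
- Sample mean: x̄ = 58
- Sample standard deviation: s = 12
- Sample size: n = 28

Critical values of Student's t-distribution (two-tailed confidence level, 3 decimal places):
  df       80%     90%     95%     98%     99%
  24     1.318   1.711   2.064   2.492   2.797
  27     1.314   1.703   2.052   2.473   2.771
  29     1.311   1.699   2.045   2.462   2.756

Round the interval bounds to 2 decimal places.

The population standard deviation σ is unknown (only the sample standard deviation s is given), so use a t-interval with df = n - 1 = 28 - 1 = 27.

For 95% confidence with df = 27, t* = 2.052 (from t-table)

Standard error: SE = s/√n = 12/√28 = 2.267787

Margin of error: E = t* × SE = 2.052 × 2.267787 = 4.6535

T-interval: x̄ ± E = 58 ± 4.6535 = (53.3465, 62.6535)

Rounded to 2 decimal places:

(53.35, 62.65)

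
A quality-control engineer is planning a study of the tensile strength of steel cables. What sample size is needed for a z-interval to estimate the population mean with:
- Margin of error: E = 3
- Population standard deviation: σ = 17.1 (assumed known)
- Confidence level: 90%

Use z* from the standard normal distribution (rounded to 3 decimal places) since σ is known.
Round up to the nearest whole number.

Using z* since population σ is known (z-interval formula).

For 90% confidence, z* = 1.645 (from standard normal table)

Sample size formula for z-interval: n = (z*σ/E)²

n = (1.645 × 17.1 / 3)²
  = (9.376500)²
  = 87.9188

Round up to the nearest whole number: n = 88

88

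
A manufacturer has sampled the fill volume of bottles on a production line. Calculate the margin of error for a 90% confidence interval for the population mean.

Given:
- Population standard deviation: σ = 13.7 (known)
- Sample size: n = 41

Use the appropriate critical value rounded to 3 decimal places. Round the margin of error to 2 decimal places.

The population standard deviation σ is known, so use the z-interval margin of error formula.

For 90% confidence, z* = 1.645 (from standard normal table)

Margin of error formula for z-interval: E = z* × σ/√n

E = 1.645 × 13.7/√41
  = 1.645 × 2.139581
  = 3.5196

Rounded to 2 decimal places:

3.52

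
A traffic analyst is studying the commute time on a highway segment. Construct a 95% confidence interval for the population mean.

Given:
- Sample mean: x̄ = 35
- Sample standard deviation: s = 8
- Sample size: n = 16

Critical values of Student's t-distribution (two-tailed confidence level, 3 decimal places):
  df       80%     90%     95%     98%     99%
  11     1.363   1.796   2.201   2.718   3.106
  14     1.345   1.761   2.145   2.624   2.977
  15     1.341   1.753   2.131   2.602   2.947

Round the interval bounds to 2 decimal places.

The population standard deviation σ is unknown (only the sample standard deviation s is given), so use a t-interval with df = n - 1 = 16 - 1 = 15.

For 95% confidence with df = 15, t* = 2.131 (from t-table)

Standard error: SE = s/√n = 8/√16 = 2.000000

Margin of error: E = t* × SE = 2.131 × 2.000000 = 4.2620

T-interval: x̄ ± E = 35 ± 4.2620 = (30.7380, 39.2620)

Rounded to 2 decimal places:

(30.74, 39.26)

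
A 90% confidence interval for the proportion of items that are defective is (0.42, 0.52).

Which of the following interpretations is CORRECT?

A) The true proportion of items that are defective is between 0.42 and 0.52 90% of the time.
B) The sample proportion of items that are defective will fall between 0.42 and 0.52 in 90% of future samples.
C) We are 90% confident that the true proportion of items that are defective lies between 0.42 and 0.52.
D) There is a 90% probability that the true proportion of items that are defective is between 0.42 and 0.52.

A confidence interval represents our confidence in the procedure, not a probability statement about the parameter.

Key concept: If we repeated this sampling process many times and computed a 90% CI each time, about 90% of those intervals would contain the true population parameter.

For this specific interval (0.42, 0.52):
- Midpoint (point estimate): 0.47
- Margin of error: 0.05

The correct interpretation is the one stating confidence that the true parameter lies in the interval — option C.

C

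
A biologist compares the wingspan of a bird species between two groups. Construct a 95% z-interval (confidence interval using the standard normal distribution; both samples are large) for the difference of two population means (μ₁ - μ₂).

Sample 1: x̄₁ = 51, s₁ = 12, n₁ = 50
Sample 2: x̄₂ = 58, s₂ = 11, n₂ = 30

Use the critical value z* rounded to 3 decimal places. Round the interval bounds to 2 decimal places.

Both samples are large (n₁ = 50 ≥ 30, n₂ = 30 ≥ 30), so a z-interval for the difference of means applies.

Point estimate: x̄₁ - x̄₂ = 51 - 58 = -7

Standard error: SE = √(s₁²/n₁ + s₂²/n₂)
= √(12²/50 + 11²/30)
= √(2.880000 + 4.033333)
= 2.629322

For 95% confidence, z* = 1.96 (from standard normal table)
Margin of error: E = z* × SE = 1.96 × 2.629322 = 5.1535

Z-interval: (x̄₁ - x̄₂) ± E = -7 ± 5.1535 = (-12.1535, -1.8465)

Rounded to 2 decimal places:

(-12.15, -1.85)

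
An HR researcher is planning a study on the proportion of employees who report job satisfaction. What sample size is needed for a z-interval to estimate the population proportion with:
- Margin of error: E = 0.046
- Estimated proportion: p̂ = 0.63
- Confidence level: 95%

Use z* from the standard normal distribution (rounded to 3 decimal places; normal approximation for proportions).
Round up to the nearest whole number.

Using z* for proportion z-interval (normal approximation).

For 95% confidence, z* = 1.96 (from standard normal table)

Sample size formula for proportion z-interval: n = z*²p̂(1-p̂)/E²

n = 1.96² × 0.63 × 0.37 / 0.046²
  = 3.8416 × 0.2331 / 0.002116
  = 423.1933

Round up to the nearest whole number: n = 424

424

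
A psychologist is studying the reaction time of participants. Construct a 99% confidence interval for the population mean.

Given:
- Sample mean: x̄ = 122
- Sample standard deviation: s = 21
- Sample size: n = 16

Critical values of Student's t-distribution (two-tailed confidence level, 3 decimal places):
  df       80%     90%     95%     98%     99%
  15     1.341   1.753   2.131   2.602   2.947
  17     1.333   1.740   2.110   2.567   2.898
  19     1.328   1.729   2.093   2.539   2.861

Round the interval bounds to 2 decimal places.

The population standard deviation σ is unknown (only the sample standard deviation s is given), so use a t-interval with df = n - 1 = 16 - 1 = 15.

For 99% confidence with df = 15, t* = 2.947 (from t-table)

Standard error: SE = s/√n = 21/√16 = 5.250000

Margin of error: E = t* × SE = 2.947 × 5.250000 = 15.4718

T-interval: x̄ ± E = 122 ± 15.4718 = (106.5282, 137.4717)

Rounded to 2 decimal places:

(106.53, 137.47)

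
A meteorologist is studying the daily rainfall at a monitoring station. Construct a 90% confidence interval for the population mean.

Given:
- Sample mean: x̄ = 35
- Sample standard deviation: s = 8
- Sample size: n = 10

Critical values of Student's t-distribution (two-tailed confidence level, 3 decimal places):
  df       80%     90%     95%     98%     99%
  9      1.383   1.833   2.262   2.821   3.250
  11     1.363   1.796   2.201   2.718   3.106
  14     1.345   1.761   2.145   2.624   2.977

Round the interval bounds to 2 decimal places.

The population standard deviation σ is unknown (only the sample standard deviation s is given), so use a t-interval with df = n - 1 = 10 - 1 = 9.

For 90% confidence with df = 9, t* = 1.833 (from t-table)

Standard error: SE = s/√n = 8/√10 = 2.529822

Margin of error: E = t* × SE = 1.833 × 2.529822 = 4.6372

T-interval: x̄ ± E = 35 ± 4.6372 = (30.3628, 39.6372)

Rounded to 2 decimal places:

(30.36, 39.64)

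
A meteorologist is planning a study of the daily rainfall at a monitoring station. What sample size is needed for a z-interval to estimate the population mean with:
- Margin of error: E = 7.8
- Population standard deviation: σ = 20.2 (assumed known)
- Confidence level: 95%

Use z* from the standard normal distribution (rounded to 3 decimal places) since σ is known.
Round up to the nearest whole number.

Using z* since population σ is known (z-interval formula).

For 95% confidence, z* = 1.96 (from standard normal table)

Sample size formula for z-interval: n = (z*σ/E)²

n = (1.96 × 20.2 / 7.8)²
  = (5.075897)²
  = 25.7647

Round up to the nearest whole number: n = 26

26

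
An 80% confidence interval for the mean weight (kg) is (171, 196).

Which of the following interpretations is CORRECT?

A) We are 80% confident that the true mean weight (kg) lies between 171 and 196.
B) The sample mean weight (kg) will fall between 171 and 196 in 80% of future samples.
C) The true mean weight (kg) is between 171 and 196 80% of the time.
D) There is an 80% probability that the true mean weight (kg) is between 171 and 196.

A confidence interval represents our confidence in the procedure, not a probability statement about the parameter.

Key concept: If we repeated this sampling process many times and computed an 80% CI each time, about 80% of those intervals would contain the true population parameter.

For this specific interval (171, 196):
- Midpoint (point estimate): 183.5
- Margin of error: 12.5

The correct interpretation is the one stating confidence that the true parameter lies in the interval — option A.

A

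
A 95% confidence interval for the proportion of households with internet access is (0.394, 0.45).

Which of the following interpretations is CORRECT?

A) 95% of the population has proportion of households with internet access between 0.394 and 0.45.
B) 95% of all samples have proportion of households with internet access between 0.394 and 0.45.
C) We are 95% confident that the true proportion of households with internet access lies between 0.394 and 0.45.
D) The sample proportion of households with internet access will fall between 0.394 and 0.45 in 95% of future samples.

A confidence interval represents our confidence in the procedure, not a probability statement about the parameter.

Key concept: If we repeated this sampling process many times and computed a 95% CI each time, about 95% of those intervals would contain the true population parameter.

For this specific interval (0.394, 0.45):
- Midpoint (point estimate): 0.422
- Margin of error: 0.028

The correct interpretation is the one stating confidence that the true parameter lies in the interval — option C.

C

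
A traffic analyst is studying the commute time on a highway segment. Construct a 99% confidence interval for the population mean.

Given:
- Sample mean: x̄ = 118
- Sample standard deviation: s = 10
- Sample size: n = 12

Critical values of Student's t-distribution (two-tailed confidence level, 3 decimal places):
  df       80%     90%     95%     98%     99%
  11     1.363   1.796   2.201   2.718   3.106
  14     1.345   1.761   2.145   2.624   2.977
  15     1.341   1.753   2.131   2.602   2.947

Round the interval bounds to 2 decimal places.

The population standard deviation σ is unknown (only the sample standard deviation s is given), so use a t-interval with df = n - 1 = 12 - 1 = 11.

For 99% confidence with df = 11, t* = 3.106 (from t-table)

Standard error: SE = s/√n = 10/√12 = 2.886751

Margin of error: E = t* × SE = 3.106 × 2.886751 = 8.9662

T-interval: x̄ ± E = 118 ± 8.9662 = (109.0338, 126.9662)

Rounded to 2 decimal places:

(109.03, 126.97)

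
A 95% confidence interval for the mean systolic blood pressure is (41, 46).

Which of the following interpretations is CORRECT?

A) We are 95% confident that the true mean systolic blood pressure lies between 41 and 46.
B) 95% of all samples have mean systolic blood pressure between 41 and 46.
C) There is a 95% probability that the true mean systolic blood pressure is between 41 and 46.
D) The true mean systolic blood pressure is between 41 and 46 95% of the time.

A confidence interval represents our confidence in the procedure, not a probability statement about the parameter.

Key concept: If we repeated this sampling process many times and computed a 95% CI each time, about 95% of those intervals would contain the true population parameter.

For this specific interval (41, 46):
- Midpoint (point estimate): 43.5
- Margin of error: 2.5

The correct interpretation is the one stating confidence that the true parameter lies in the interval — option A.

A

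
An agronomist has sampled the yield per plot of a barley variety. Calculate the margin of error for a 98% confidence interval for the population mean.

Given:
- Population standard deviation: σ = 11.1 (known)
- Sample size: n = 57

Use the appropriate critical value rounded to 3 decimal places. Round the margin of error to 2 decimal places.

The population standard deviation σ is known, so use the z-interval margin of error formula.

For 98% confidence, z* = 2.326 (from standard normal table)

Margin of error formula for z-interval: E = z* × σ/√n

E = 2.326 × 11.1/√57
  = 2.326 × 1.470231
  = 3.4198

Rounded to 2 decimal places:

3.42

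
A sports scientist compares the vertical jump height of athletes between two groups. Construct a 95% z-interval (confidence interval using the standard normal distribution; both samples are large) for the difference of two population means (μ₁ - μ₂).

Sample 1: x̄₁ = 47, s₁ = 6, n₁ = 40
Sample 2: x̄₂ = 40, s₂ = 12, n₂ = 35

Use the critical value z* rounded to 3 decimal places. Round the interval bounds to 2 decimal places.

Both samples are large (n₁ = 40 ≥ 30, n₂ = 35 ≥ 30), so a z-interval for the difference of means applies.

Point estimate: x̄₁ - x̄₂ = 47 - 40 = 7

Standard error: SE = √(s₁²/n₁ + s₂²/n₂)
= √(6²/40 + 12²/35)
= √(0.900000 + 4.114286)
= 2.239260

For 95% confidence, z* = 1.96 (from standard normal table)
Margin of error: E = z* × SE = 1.96 × 2.239260 = 4.3889

Z-interval: (x̄₁ - x̄₂) ± E = 7 ± 4.3889 = (2.6111, 11.3889)

Rounded to 2 decimal places:

(2.61, 11.39)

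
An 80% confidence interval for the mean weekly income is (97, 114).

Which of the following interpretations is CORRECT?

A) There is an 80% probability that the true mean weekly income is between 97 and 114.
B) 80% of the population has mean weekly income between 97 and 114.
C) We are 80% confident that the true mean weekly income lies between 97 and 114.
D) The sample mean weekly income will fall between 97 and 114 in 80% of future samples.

A confidence interval represents our confidence in the procedure, not a probability statement about the parameter.

Key concept: If we repeated this sampling process many times and computed an 80% CI each time, about 80% of those intervals would contain the true population parameter.

For this specific interval (97, 114):
- Midpoint (point estimate): 105.5
- Margin of error: 8.5

The correct interpretation is the one stating confidence that the true parameter lies in the interval — option C.

C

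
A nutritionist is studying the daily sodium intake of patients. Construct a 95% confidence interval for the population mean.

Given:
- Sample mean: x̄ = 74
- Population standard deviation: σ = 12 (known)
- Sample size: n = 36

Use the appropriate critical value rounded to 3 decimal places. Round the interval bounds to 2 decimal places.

The population standard deviation σ is known, so use a z-interval (standard normal critical value).

For 95% confidence, z* = 1.96 (from standard normal table)

Standard error: SE = σ/√n = 12/√36 = 2.000000

Margin of error: E = z* × SE = 1.96 × 2.000000 = 3.9200

Z-interval: x̄ ± E = 74 ± 3.9200 = (70.0800, 77.9200)

Rounded to 2 decimal places:

(70.08, 77.92)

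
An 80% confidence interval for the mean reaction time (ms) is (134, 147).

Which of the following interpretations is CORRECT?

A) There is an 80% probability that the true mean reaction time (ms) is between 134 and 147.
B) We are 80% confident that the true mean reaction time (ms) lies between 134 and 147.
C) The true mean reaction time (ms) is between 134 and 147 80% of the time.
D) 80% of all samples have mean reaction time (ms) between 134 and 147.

A confidence interval represents our confidence in the procedure, not a probability statement about the parameter.

Key concept: If we repeated this sampling process many times and computed an 80% CI each time, about 80% of those intervals would contain the true population parameter.

For this specific interval (134, 147):
- Midpoint (point estimate): 140.5
- Margin of error: 6.5

The correct interpretation is the one stating confidence that the true parameter lies in the interval — option B.

B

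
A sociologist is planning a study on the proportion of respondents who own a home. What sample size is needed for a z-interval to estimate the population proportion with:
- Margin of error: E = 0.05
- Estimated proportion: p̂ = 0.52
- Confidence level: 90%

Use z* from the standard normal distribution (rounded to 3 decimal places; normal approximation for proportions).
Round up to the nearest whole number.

Using z* for proportion z-interval (normal approximation).

For 90% confidence, z* = 1.645 (from standard normal table)

Sample size formula for proportion z-interval: n = z*²p̂(1-p̂)/E²

n = 1.645² × 0.52 × 0.48 / 0.05²
  = 2.706025 × 0.2496 / 0.0025
  = 270.1695

Round up to the nearest whole number: n = 271

271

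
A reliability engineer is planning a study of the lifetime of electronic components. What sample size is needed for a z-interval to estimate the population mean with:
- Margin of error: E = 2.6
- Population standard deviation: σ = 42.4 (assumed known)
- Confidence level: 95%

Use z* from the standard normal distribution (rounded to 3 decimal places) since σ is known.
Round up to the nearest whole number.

Using z* since population σ is known (z-interval formula).

For 95% confidence, z* = 1.96 (from standard normal table)

Sample size formula for z-interval: n = (z*σ/E)²

n = (1.96 × 42.4 / 2.6)²
  = (31.963077)²
  = 1021.6383

Round up to the nearest whole number: n = 1022

1022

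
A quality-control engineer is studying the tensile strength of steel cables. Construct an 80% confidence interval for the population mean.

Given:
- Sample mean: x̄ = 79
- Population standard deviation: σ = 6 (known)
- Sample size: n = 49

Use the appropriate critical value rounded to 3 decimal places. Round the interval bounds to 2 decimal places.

The population standard deviation σ is known, so use a z-interval (standard normal critical value).

For 80% confidence, z* = 1.282 (from standard normal table)

Standard error: SE = σ/√n = 6/√49 = 0.857143

Margin of error: E = z* × SE = 1.282 × 0.857143 = 1.0989

Z-interval: x̄ ± E = 79 ± 1.0989 = (77.9011, 80.0989)

Rounded to 2 decimal places:

(77.90, 80.10)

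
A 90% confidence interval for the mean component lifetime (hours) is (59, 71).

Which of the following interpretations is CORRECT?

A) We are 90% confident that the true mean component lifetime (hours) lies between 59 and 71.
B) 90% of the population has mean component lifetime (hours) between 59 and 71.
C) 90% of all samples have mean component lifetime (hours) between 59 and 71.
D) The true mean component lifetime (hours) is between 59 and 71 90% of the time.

A confidence interval represents our confidence in the procedure, not a probability statement about the parameter.

Key concept: If we repeated this sampling process many times and computed a 90% CI each time, about 90% of those intervals would contain the true population parameter.

For this specific interval (59, 71):
- Midpoint (point estimate): 65
- Margin of error: 6

The correct interpretation is the one stating confidence that the true parameter lies in the interval — option A.

A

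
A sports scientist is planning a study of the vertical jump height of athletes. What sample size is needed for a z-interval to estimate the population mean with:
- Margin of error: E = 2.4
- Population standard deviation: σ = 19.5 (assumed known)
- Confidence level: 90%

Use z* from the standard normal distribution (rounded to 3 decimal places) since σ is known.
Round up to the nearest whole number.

Using z* since population σ is known (z-interval formula).

For 90% confidence, z* = 1.645 (from standard normal table)

Sample size formula for z-interval: n = (z*σ/E)²

n = (1.645 × 19.5 / 2.4)²
  = (13.365625)²
  = 178.6399

Round up to the nearest whole number: n = 179

179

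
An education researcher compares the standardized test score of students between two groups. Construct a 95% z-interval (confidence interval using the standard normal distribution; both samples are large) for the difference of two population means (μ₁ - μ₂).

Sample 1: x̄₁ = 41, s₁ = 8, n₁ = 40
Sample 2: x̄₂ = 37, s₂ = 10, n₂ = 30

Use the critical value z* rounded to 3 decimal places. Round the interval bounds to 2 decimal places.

Both samples are large (n₁ = 40 ≥ 30, n₂ = 30 ≥ 30), so a z-interval for the difference of means applies.

Point estimate: x̄₁ - x̄₂ = 41 - 37 = 4

Standard error: SE = √(s₁²/n₁ + s₂²/n₂)
= √(8²/40 + 10²/30)
= √(1.600000 + 3.333333)
= 2.221111

For 95% confidence, z* = 1.96 (from standard normal table)
Margin of error: E = z* × SE = 1.96 × 2.221111 = 4.3534

Z-interval: (x̄₁ - x̄₂) ± E = 4 ± 4.3534 = (-0.3534, 8.3534)

Rounded to 2 decimal places:

(-0.35, 8.35)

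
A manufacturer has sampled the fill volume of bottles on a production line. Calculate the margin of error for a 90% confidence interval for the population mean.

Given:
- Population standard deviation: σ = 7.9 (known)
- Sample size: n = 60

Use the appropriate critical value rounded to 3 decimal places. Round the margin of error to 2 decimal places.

The population standard deviation σ is known, so use the z-interval margin of error formula.

For 90% confidence, z* = 1.645 (from standard normal table)

Margin of error formula for z-interval: E = z* × σ/√n

E = 1.645 × 7.9/√60
  = 1.645 × 1.019886
  = 1.6777

Rounded to 2 decimal places:

1.68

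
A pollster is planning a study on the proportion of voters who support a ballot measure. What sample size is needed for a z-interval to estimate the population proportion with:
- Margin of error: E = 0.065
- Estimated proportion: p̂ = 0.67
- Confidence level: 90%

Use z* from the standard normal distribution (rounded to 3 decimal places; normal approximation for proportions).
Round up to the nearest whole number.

Using z* for proportion z-interval (normal approximation).

For 90% confidence, z* = 1.645 (from standard normal table)

Sample size formula for proportion z-interval: n = z*²p̂(1-p̂)/E²

n = 1.645² × 0.67 × 0.33 / 0.065²
  = 2.706025 × 0.2211 / 0.004225
  = 141.6100

Round up to the nearest whole number: n = 142

142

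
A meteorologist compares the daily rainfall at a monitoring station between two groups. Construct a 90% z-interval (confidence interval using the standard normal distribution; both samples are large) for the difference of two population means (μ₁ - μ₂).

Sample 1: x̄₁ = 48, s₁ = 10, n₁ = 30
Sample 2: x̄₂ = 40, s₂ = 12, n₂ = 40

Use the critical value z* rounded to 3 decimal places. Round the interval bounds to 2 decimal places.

Both samples are large (n₁ = 30 ≥ 30, n₂ = 40 ≥ 30), so a z-interval for the difference of means applies.

Point estimate: x̄₁ - x̄₂ = 48 - 40 = 8

Standard error: SE = √(s₁²/n₁ + s₂²/n₂)
= √(10²/30 + 12²/40)
= √(3.333333 + 3.600000)
= 2.633122

For 90% confidence, z* = 1.645 (from standard normal table)
Margin of error: E = z* × SE = 1.645 × 2.633122 = 4.3315

Z-interval: (x̄₁ - x̄₂) ± E = 8 ± 4.3315 = (3.6685, 12.3315)

Rounded to 2 decimal places:

(3.67, 12.33)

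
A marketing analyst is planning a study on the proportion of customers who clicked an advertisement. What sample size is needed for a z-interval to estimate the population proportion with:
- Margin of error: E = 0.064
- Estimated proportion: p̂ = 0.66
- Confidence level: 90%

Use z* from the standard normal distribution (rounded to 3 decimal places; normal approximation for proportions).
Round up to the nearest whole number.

Using z* for proportion z-interval (normal approximation).

For 90% confidence, z* = 1.645 (from standard normal table)

Sample size formula for proportion z-interval: n = z*²p̂(1-p̂)/E²

n = 1.645² × 0.66 × 0.34 / 0.064²
  = 2.706025 × 0.2244 / 0.004096
  = 148.2500

Round up to the nearest whole number: n = 149

149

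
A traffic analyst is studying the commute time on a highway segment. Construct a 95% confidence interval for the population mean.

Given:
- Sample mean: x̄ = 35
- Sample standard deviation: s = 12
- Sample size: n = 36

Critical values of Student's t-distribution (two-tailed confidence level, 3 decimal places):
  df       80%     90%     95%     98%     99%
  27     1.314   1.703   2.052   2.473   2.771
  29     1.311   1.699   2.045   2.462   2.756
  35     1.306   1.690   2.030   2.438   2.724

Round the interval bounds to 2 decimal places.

The population standard deviation σ is unknown (only the sample standard deviation s is given), so use a t-interval with df = n - 1 = 36 - 1 = 35.

For 95% confidence with df = 35, t* = 2.030 (from t-table)

Standard error: SE = s/√n = 12/√36 = 2.000000

Margin of error: E = t* × SE = 2.030 × 2.000000 = 4.0600

T-interval: x̄ ± E = 35 ± 4.0600 = (30.9400, 39.0600)

Rounded to 2 decimal places:

(30.94, 39.06)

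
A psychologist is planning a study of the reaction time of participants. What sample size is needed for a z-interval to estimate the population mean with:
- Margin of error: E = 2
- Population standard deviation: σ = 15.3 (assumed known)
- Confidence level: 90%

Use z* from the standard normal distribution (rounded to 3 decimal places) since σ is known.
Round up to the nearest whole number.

Using z* since population σ is known (z-interval formula).

For 90% confidence, z* = 1.645 (from standard normal table)

Sample size formula for z-interval: n = (z*σ/E)²

n = (1.645 × 15.3 / 2)²
  = (12.584250)²
  = 158.3633

Round up to the nearest whole number: n = 159

159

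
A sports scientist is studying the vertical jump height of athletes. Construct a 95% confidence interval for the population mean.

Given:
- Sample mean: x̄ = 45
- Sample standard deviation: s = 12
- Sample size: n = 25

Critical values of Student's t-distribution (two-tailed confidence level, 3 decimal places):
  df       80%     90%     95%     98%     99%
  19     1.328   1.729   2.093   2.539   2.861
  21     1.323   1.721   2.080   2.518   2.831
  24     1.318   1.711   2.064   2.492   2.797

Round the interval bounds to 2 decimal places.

The population standard deviation σ is unknown (only the sample standard deviation s is given), so use a t-interval with df = n - 1 = 25 - 1 = 24.

For 95% confidence with df = 24, t* = 2.064 (from t-table)

Standard error: SE = s/√n = 12/√25 = 2.400000

Margin of error: E = t* × SE = 2.064 × 2.400000 = 4.9536

T-interval: x̄ ± E = 45 ± 4.9536 = (40.0464, 49.9536)

Rounded to 2 decimal places:

(40.05, 49.95)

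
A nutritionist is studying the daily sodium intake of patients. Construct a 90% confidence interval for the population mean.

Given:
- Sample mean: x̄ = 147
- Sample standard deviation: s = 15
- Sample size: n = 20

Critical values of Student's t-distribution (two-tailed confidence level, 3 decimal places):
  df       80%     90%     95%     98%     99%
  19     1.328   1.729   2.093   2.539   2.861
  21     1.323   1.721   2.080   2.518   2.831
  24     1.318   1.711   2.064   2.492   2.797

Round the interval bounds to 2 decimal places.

The population standard deviation σ is unknown (only the sample standard deviation s is given), so use a t-interval with df = n - 1 = 20 - 1 = 19.

For 90% confidence with df = 19, t* = 1.729 (from t-table)

Standard error: SE = s/√n = 15/√20 = 3.354102

Margin of error: E = t* × SE = 1.729 × 3.354102 = 5.7992

T-interval: x̄ ± E = 147 ± 5.7992 = (141.2008, 152.7992)

Rounded to 2 decimal places:

(141.20, 152.80)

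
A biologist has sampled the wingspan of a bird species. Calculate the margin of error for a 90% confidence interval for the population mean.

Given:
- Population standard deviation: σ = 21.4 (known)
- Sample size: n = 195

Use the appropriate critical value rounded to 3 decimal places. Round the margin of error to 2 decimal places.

The population standard deviation σ is known, so use the z-interval margin of error formula.

For 90% confidence, z* = 1.645 (from standard normal table)

Margin of error formula for z-interval: E = z* × σ/√n

E = 1.645 × 21.4/√195
  = 1.645 × 1.532486
  = 2.5209

Rounded to 2 decimal places:

2.52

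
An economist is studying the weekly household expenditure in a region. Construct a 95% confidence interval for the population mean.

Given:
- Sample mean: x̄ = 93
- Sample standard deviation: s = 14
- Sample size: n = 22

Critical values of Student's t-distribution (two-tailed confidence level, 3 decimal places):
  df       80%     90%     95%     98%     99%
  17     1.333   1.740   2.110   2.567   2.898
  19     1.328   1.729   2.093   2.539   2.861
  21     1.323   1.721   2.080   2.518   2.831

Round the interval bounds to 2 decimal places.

The population standard deviation σ is unknown (only the sample standard deviation s is given), so use a t-interval with df = n - 1 = 22 - 1 = 21.

For 95% confidence with df = 21, t* = 2.080 (from t-table)

Standard error: SE = s/√n = 14/√22 = 2.984810

Margin of error: E = t* × SE = 2.080 × 2.984810 = 6.2084

T-interval: x̄ ± E = 93 ± 6.2084 = (86.7916, 99.2084)

Rounded to 2 decimal places:

(86.79, 99.21)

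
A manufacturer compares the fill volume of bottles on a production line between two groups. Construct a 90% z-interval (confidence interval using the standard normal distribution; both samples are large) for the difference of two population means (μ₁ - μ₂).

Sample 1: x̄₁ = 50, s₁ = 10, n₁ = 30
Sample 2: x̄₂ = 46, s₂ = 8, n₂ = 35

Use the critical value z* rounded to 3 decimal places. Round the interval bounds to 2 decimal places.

Both samples are large (n₁ = 30 ≥ 30, n₂ = 35 ≥ 30), so a z-interval for the difference of means applies.

Point estimate: x̄₁ - x̄₂ = 50 - 46 = 4

Standard error: SE = √(s₁²/n₁ + s₂²/n₂)
= √(10²/30 + 8²/35)
= √(3.333333 + 1.828571)
= 2.271983

For 90% confidence, z* = 1.645 (from standard normal table)
Margin of error: E = z* × SE = 1.645 × 2.271983 = 3.7374

Z-interval: (x̄₁ - x̄₂) ± E = 4 ± 3.7374 = (0.2626, 7.7374)

Rounded to 2 decimal places:

(0.26, 7.74)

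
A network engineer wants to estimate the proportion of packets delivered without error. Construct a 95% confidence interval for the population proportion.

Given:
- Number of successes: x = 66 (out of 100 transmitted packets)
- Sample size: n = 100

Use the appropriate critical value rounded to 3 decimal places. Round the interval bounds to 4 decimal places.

Sample proportion: p̂ = 66/100 = 0.660000

Check conditions for normal approximation:
  np̂ = 66 ≥ 10 ✓
  n(1-p̂) = 34 ≥ 10 ✓

The sample is large enough, so use a z-interval (normal approximation) for the proportion.

For 95% confidence, z* = 1.96 (from standard normal table)

Standard error: SE = √(p̂(1-p̂)/n) = √(0.660000×0.340000/100) = 0.04737088

Margin of error: E = z* × SE = 1.96 × 0.04737088 = 0.092847

Z-interval: p̂ ± E = 0.660000 ± 0.092847 = (0.567153, 0.752847)

Rounded to 4 decimal places:

(0.5672, 0.7528)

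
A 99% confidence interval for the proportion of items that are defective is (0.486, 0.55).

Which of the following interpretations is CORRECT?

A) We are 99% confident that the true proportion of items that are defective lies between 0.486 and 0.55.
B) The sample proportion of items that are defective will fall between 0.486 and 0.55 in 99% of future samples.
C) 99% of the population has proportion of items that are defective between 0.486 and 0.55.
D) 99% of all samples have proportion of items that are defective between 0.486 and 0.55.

A confidence interval represents our confidence in the procedure, not a probability statement about the parameter.

Key concept: If we repeated this sampling process many times and computed a 99% CI each time, about 99% of those intervals would contain the true population parameter.

For this specific interval (0.486, 0.55):
- Midpoint (point estimate): 0.518
- Margin of error: 0.032

The correct interpretation is the one stating confidence that the true parameter lies in the interval — option A.

A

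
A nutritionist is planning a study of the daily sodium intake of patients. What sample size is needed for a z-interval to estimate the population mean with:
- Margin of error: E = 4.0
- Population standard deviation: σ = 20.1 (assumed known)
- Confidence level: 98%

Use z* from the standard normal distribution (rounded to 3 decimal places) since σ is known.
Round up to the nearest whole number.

Using z* since population σ is known (z-interval formula).

For 98% confidence, z* = 2.326 (from standard normal table)

Sample size formula for z-interval: n = (z*σ/E)²

n = (2.326 × 20.1 / 4.0)²
  = (11.688150)²
  = 136.6129

Round up to the nearest whole number: n = 137

137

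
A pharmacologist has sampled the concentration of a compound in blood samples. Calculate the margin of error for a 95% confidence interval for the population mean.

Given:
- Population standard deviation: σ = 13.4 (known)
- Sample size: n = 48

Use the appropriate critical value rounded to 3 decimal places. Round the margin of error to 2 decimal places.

The population standard deviation σ is known, so use the z-interval margin of error formula.

For 95% confidence, z* = 1.96 (from standard normal table)

Margin of error formula for z-interval: E = z* × σ/√n

E = 1.96 × 13.4/√48
  = 1.96 × 1.934123
  = 3.7909

Rounded to 2 decimal places:

3.79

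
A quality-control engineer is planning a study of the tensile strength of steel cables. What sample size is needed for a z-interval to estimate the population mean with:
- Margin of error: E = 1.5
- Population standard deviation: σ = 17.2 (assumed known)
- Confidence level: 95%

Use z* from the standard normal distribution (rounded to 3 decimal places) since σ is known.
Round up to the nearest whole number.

Using z* since population σ is known (z-interval formula).

For 95% confidence, z* = 1.96 (from standard normal table)

Sample size formula for z-interval: n = (z*σ/E)²

n = (1.96 × 17.2 / 1.5)²
  = (22.474667)²
  = 505.1106

Round up to the nearest whole number: n = 506

506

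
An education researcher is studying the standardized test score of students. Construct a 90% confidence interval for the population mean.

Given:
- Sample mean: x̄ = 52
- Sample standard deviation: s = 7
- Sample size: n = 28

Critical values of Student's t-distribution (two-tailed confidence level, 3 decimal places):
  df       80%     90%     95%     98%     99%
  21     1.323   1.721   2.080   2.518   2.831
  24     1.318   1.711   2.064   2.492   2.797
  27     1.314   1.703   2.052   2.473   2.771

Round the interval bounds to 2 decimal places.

The population standard deviation σ is unknown (only the sample standard deviation s is given), so use a t-interval with df = n - 1 = 28 - 1 = 27.

For 90% confidence with df = 27, t* = 1.703 (from t-table)

Standard error: SE = s/√n = 7/√28 = 1.322876

Margin of error: E = t* × SE = 1.703 × 1.322876 = 2.2529

T-interval: x̄ ± E = 52 ± 2.2529 = (49.7471, 54.2529)

Rounded to 2 decimal places:

(49.75, 54.25)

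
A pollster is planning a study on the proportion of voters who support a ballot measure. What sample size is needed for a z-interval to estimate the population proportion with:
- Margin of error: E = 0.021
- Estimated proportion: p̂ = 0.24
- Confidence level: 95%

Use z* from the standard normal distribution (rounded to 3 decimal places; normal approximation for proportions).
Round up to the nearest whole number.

Using z* for proportion z-interval (normal approximation).

For 95% confidence, z* = 1.96 (from standard normal table)

Sample size formula for proportion z-interval: n = z*²p̂(1-p̂)/E²

n = 1.96² × 0.24 × 0.76 / 0.021²
  = 3.8416 × 0.1824 / 0.000441
  = 1588.9067

Round up to the nearest whole number: n = 1589

1589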